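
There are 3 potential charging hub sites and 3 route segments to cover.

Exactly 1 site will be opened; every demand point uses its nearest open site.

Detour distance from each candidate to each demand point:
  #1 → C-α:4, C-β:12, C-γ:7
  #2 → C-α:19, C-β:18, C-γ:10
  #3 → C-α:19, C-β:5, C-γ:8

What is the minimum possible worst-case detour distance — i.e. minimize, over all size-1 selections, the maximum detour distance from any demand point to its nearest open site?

Open {#1}.
  Farthest demand point is C-β at detour distance 12 (to #1); all others are ≤ 12.
With {#2} the worst case is 19.
With {#3} the worst case is 19.
No size-1 selection achieves below 12.

12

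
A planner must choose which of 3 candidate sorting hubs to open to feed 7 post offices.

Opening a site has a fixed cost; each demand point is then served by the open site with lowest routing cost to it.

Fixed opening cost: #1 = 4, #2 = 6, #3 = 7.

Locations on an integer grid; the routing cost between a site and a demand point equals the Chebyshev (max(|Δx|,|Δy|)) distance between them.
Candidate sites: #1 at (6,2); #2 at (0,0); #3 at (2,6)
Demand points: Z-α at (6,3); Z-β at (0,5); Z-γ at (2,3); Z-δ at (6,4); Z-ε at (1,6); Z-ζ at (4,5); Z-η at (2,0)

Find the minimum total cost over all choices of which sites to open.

26

Open {#1, #3}: assign each demand point to its cheapest open site.
  Z-α→#1 1, Z-β→#3 2, Z-γ→#3 3, Z-δ→#1 2, Z-ε→#3 1, Z-ζ→#3 2, Z-η→#1 4
  routing cost 15, fixed 11 → total 26.
Compare {#1}: routing cost 25 + fixed 4 = 29.
Compare {#3}: routing cost 22 + fixed 7 = 29.
Compare {#1, #2, #3}: routing cost 13 + fixed 17 = 30.
All other subsets cost ≥ 29. Minimum total cost: 26.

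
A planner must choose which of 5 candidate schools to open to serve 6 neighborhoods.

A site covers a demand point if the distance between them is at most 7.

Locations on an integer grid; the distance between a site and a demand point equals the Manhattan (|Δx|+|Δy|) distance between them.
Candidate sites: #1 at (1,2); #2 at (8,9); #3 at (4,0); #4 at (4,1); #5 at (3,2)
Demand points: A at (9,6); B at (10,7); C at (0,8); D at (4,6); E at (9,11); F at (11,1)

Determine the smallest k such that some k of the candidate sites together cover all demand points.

3

Coverage sets (demand points within 7 of each site):
  #1: {C, D}
  #2: {A, B, D, E}
  #3: {D}
  #4: {D, F}
  #5: {D}
No 2 sites suffice: every size-2 union leaves at least one demand point uncovered.
But {#1, #2, #4} covers everything, so the minimum is 3.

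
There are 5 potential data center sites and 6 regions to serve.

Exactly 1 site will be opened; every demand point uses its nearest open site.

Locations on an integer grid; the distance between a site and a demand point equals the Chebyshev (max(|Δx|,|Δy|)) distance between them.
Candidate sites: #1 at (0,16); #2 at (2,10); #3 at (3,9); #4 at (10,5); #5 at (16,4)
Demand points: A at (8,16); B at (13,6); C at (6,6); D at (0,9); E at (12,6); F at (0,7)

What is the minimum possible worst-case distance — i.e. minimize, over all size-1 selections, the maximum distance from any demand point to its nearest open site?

Open {#3}.
  Farthest demand point is B at distance 10 (to #3); all others are ≤ 10.
With {#2} the worst case is 11.
With {#4} the worst case is 11.
No size-1 selection achieves below 10.

10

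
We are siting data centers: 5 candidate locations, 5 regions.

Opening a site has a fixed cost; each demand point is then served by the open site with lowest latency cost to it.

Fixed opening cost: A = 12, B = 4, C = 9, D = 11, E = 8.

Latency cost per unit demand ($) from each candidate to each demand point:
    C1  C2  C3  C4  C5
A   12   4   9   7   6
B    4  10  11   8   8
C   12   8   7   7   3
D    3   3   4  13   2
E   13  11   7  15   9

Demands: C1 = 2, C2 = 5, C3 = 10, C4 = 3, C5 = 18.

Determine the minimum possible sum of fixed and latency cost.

Open {B, D}: assign each demand point to its cheapest open site.
  C1→D 2×3=6, C2→D 5×3=15, C3→D 10×4=40, C4→B 3×8=24, C5→D 18×2=36
  latency cost 121, fixed 15 → total 136.
Compare {C, D}: latency cost 118 + fixed 20 = 138.
Compare {A, D}: latency cost 118 + fixed 23 = 141.
Compare {B, C, D}: latency cost 118 + fixed 24 = 142.
All other subsets cost ≥ 138. Minimum total cost: 136.

136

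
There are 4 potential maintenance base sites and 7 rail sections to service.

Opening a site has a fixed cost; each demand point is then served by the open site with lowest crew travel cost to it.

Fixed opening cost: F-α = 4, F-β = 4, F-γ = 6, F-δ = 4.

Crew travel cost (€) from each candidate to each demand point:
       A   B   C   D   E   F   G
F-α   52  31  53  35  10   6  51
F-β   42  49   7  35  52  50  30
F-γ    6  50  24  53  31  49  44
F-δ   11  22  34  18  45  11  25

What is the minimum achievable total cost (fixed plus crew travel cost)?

111

Open {F-α, F-β, F-δ}: assign each demand point to its cheapest open site.
  A→F-δ 11, B→F-δ 22, C→F-β 7, D→F-δ 18, E→F-α 10, F→F-α 6, G→F-δ 25
  crew travel cost 99, fixed 12 → total 111.
Compare {F-α, F-β, F-γ, F-δ}: crew travel cost 94 + fixed 18 = 112.
Compare {F-α, F-γ, F-δ}: crew travel cost 111 + fixed 14 = 125.
Compare {F-α, F-δ}: crew travel cost 126 + fixed 8 = 134.
All other subsets cost ≥ 112. Minimum total cost: 111.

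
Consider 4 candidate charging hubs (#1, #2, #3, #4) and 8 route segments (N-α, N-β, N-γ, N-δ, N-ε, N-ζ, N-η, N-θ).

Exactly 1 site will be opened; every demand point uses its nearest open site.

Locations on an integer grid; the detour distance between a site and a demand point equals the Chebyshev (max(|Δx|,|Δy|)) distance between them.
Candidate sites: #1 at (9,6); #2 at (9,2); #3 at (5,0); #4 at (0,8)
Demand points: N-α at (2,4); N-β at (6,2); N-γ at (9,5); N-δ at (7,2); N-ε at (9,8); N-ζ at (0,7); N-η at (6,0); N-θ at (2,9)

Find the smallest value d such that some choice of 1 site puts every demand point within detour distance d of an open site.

Open {#1}.
  Farthest demand point is N-ζ at detour distance 9 (to #1); all others are ≤ 9.
With {#2} the worst case is 9.
With {#3} the worst case is 9.
No size-1 selection achieves below 9.

9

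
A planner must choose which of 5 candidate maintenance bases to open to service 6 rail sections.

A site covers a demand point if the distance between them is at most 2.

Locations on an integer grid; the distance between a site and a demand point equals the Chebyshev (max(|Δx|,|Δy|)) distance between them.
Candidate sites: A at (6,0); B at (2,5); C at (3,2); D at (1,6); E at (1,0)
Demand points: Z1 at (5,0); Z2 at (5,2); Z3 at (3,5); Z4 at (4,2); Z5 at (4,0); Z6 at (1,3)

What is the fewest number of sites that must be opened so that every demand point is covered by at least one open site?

2

Coverage sets (demand points within 2 of each site):
  A: {Z1, Z2, Z4, Z5}
  B: {Z3, Z6}
  C: {Z1, Z2, Z4, Z5, Z6}
  D: {Z3}
  E: {}
No single site covers all 6 demand points.
But {A, B} covers everything, so the minimum is 2.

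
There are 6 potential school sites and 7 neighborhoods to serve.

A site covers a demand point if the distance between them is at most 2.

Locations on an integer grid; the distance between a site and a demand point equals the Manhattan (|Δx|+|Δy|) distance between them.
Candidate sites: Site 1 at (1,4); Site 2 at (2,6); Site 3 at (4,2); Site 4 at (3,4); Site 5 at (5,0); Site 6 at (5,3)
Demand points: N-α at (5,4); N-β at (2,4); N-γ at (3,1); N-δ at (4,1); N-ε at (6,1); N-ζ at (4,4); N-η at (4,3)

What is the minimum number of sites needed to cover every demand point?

Coverage sets (demand points within 2 of each site):
  Site 1: {N-β}
  Site 2: {N-β}
  Site 3: {N-γ, N-δ, N-ζ, N-η}
  Site 4: {N-α, N-β, N-ζ, N-η}
  Site 5: {N-δ, N-ε}
  Site 6: {N-α, N-ζ, N-η}
No 2 sites suffice: every size-2 union leaves at least one demand point uncovered.
But {Site 3, Site 4, Site 5} covers everything, so the minimum is 3.

3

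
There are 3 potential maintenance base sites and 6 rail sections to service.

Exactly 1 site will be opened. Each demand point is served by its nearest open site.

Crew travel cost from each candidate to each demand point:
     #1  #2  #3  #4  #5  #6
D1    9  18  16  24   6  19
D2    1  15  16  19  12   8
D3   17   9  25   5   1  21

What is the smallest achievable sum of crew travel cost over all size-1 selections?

71

Open {D2}.
  #1→D2 1, #2→D2 15, #3→D2 16, #4→D2 19, #5→D2 12, #6→D2 8  ⇒ total 71.
Compare {D3}: total 78.
Compare {D1}: total 92.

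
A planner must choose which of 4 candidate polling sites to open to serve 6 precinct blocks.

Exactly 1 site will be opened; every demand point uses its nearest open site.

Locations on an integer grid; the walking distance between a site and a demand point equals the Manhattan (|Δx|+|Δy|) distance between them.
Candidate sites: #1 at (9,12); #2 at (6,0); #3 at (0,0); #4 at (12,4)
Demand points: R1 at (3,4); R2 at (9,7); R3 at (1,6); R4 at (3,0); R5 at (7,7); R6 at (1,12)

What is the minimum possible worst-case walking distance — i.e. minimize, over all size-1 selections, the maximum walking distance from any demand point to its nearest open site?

Open {#3}.
  Farthest demand point is R2 at walking distance 16 (to #3); all others are ≤ 16.
With {#2} the worst case is 17.
With {#1} the worst case is 18.
No size-1 selection achieves below 16.

16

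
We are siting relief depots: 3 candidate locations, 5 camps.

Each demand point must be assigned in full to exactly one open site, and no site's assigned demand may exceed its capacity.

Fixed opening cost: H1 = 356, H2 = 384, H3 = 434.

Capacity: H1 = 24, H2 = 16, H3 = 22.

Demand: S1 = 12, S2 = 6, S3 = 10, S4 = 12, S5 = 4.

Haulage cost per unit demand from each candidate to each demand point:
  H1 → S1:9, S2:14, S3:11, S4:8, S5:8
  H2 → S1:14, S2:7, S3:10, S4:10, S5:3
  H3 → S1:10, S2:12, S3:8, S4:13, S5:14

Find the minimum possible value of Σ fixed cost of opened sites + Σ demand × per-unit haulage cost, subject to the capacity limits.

Open {H1, H3}; cheapest assignment that respects the capacities:
  H1 (cap 24, load 24): S1, S4 — cost 12×9 + 12×8 = 204
  H3 (cap 22, load 20): S2, S3, S5 — cost 6×12 + 10×8 + 4×14 = 208
  Shipping 412, fixed 790 → total 1202.
  Any other capacity-feasible assignment to {H1, H3} ships for at least 412.
Compare {H1, H2, H3}: its best feasible assignment gives total 1512.
Every other set of open sites that can feasibly serve all demand totals ≥ 1512 even under its best assignment. Minimum: 1202.

1202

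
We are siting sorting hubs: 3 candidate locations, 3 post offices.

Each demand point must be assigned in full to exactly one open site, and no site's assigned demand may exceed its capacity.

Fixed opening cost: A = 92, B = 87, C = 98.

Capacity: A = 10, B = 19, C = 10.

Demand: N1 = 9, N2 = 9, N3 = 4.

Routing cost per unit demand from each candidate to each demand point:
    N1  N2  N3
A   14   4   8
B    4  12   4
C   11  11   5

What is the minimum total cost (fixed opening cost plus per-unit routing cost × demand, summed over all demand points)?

267

Open {A, B}; cheapest assignment that respects the capacities:
  A (cap 10, load 9): N2 — cost 9×4 = 36
  B (cap 19, load 13): N1, N3 — cost 9×4 + 4×4 = 52
  Shipping 88, fixed 179 → total 267.
  Any other capacity-feasible assignment to {A, B} ships for at least 88.
Compare {B, C}: its best feasible assignment gives total 336.
Compare {A, B, C}: its best feasible assignment gives total 365.
Every other set of open sites that can feasibly serve all demand totals ≥ 336 even under its best assignment. Minimum: 267.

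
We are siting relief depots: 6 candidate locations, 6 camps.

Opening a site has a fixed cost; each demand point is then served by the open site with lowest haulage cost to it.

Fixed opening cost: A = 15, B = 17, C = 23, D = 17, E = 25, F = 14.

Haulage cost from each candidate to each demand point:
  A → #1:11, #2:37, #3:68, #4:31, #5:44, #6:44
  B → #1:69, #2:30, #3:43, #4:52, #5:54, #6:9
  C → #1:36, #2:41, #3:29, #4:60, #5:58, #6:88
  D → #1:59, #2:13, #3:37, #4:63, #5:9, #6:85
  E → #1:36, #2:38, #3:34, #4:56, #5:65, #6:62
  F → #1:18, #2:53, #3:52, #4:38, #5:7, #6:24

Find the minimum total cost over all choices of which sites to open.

Open {A, B, D}: assign each demand point to its cheapest open site.
  #1→A 11, #2→D 13, #3→D 37, #4→A 31, #5→D 9, #6→B 9
  haulage cost 110, fixed 49 → total 159.
Compare {D, F}: haulage cost 137 + fixed 31 = 168.
Compare {A, D, F}: haulage cost 123 + fixed 46 = 169.
Compare {B, D, F}: haulage cost 122 + fixed 48 = 170.
All other subsets cost ≥ 168. Minimum total cost: 159.

159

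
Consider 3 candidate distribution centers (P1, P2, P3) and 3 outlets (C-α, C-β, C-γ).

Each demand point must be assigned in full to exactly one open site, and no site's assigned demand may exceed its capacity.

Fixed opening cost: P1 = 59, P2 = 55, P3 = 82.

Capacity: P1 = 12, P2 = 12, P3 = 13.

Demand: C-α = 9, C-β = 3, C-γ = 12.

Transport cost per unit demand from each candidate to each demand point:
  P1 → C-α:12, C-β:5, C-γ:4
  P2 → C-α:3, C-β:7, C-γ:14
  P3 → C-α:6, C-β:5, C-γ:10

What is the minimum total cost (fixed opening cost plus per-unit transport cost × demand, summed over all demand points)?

210

Open {P1, P2}; cheapest assignment that respects the capacities:
  P1 (cap 12, load 12): C-γ — cost 12×4 = 48
  P2 (cap 12, load 12): C-α, C-β — cost 9×3 + 3×7 = 48
  Shipping 96, fixed 114 → total 210.
  Any other capacity-feasible assignment to {P1, P2} ships for at least 96.
Compare {P1, P3}: its best feasible assignment gives total 258.
Compare {P1, P2, P3}: its best feasible assignment gives total 286.
Every other set of open sites that can feasibly serve all demand totals ≥ 258 even under its best assignment. Minimum: 210.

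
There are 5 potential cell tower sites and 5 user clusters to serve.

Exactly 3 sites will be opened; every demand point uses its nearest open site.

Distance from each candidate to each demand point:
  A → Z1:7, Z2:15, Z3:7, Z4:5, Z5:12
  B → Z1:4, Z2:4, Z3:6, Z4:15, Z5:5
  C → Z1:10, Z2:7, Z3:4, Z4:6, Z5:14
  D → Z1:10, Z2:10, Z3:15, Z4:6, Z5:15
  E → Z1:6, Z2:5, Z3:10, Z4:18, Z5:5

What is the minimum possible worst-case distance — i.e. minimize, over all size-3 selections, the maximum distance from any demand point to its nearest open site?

5

Open {A, B, C}.
  Farthest demand point is Z4 at distance 5 (to A); all others are ≤ 5.
With {A, B, D} the worst case is 6.
With {A, B, E} the worst case is 6.
No size-3 selection achieves below 5.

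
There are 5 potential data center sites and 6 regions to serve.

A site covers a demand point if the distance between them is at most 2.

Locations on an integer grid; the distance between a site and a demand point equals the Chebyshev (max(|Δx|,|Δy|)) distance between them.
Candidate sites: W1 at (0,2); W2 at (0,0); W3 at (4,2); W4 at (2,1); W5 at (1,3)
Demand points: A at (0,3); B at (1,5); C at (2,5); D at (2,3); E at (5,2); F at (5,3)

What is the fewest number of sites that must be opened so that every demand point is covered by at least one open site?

2

Coverage sets (demand points within 2 of each site):
  W1: {A, D}
  W2: {}
  W3: {D, E, F}
  W4: {A, D}
  W5: {A, B, C, D}
No single site covers all 6 demand points.
But {W3, W5} covers everything, so the minimum is 2.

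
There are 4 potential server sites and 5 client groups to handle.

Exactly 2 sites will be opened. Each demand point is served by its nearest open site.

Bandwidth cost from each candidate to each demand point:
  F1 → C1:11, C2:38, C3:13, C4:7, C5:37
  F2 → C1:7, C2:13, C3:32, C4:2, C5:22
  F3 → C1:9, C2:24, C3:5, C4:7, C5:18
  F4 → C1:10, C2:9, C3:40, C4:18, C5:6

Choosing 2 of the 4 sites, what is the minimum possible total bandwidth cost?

Open {F3, F4}.
  C1→F3 9, C2→F4 9, C3→F3 5, C4→F3 7, C5→F4 6  ⇒ total 36.
Compare {F1, F4}: total 45.
Compare {F2, F3}: total 45.
No size-2 selection does better; minimum is 36.

36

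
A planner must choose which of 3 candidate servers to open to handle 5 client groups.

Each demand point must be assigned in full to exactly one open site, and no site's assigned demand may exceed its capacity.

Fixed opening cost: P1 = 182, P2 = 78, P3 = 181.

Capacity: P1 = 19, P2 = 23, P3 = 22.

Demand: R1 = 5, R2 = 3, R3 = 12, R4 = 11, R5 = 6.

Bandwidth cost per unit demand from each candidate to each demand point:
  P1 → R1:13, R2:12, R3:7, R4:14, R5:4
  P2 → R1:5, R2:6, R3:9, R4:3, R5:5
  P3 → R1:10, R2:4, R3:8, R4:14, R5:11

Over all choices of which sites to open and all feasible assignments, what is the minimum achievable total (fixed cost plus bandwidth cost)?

Open {P1, P2}; cheapest assignment that respects the capacities:
  P1 (cap 19, load 18): R3, R5 — cost 12×7 + 6×4 = 108
  P2 (cap 23, load 19): R1, R2, R4 — cost 5×5 + 3×6 + 11×3 = 76
  Shipping 184, fixed 260 → total 444.
  Any other capacity-feasible assignment to {P1, P2} ships for at least 184.
Compare {P2, P3}: its best feasible assignment gives total 455.
Compare {P1, P2, P3}: its best feasible assignment gives total 619.
Every other set of open sites that can feasibly serve all demand totals ≥ 455 even under its best assignment. Minimum: 444.

444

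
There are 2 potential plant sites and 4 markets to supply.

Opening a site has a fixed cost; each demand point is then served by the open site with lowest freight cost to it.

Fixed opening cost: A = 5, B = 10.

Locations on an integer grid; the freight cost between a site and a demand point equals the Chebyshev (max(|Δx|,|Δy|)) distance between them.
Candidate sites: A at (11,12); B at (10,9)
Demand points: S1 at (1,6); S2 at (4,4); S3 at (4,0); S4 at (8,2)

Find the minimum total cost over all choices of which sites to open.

Open {B}: assign each demand point to its cheapest open site.
  S1→B 9, S2→B 6, S3→B 9, S4→B 7
  freight cost 31, fixed 10 → total 41.
Compare {A}: freight cost 40 + fixed 5 = 45.
Compare {A, B}: freight cost 31 + fixed 15 = 46.

41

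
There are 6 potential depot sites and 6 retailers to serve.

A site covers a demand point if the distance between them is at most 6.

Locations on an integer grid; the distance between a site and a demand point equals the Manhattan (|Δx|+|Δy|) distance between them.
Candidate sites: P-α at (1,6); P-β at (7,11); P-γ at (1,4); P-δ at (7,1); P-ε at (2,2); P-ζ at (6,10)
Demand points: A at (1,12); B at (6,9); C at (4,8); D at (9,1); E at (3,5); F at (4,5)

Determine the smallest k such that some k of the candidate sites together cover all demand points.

Coverage sets (demand points within 6 of each site):
  P-α: {A, C, E, F}
  P-β: {B, C}
  P-γ: {E, F}
  P-δ: {D}
  P-ε: {E, F}
  P-ζ: {B, C}
No 2 sites suffice: every size-2 union leaves at least one demand point uncovered.
But {P-α, P-β, P-δ} covers everything, so the minimum is 3.

3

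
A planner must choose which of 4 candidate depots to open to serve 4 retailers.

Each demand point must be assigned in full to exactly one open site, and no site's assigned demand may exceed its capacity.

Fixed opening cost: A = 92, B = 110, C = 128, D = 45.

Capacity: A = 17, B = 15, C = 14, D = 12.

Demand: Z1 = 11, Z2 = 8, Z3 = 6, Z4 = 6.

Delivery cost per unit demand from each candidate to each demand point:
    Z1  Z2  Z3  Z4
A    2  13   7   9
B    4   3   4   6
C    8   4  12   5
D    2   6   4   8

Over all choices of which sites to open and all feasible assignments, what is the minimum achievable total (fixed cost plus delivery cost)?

326

Open {A, B}; cheapest assignment that respects the capacities:
  A (cap 17, load 17): Z1, Z4 — cost 11×2 + 6×9 = 76
  B (cap 15, load 14): Z2, Z3 — cost 8×3 + 6×4 = 48
  Shipping 124, fixed 202 → total 326.
  Any other capacity-feasible assignment to {A, B} ships for at least 124.
Compare {A, C}: its best feasible assignment gives total 346.
Compare {A, B, D}: its best feasible assignment gives total 353.
Every other set of open sites that can feasibly serve all demand totals ≥ 346 even under its best assignment. Minimum: 326.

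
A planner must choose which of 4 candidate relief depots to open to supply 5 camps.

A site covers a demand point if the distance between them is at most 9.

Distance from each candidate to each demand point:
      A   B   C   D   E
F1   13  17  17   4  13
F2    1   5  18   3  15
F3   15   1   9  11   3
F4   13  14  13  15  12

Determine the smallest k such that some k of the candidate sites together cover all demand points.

Coverage sets (demand points within 9 of each site):
  F1: {D}
  F2: {A, B, D}
  F3: {B, C, E}
  F4: {}
No single site covers all 5 demand points.
But {F2, F3} covers everything, so the minimum is 2.

2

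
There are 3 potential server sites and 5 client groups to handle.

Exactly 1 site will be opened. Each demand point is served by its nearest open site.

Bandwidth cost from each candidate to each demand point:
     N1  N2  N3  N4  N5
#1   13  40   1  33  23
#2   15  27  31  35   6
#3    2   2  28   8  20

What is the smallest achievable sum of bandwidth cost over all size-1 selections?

Open {#3}.
  N1→#3 2, N2→#3 2, N3→#3 28, N4→#3 8, N5→#3 20  ⇒ total 60.
Compare {#1}: total 110.
Compare {#2}: total 114.

60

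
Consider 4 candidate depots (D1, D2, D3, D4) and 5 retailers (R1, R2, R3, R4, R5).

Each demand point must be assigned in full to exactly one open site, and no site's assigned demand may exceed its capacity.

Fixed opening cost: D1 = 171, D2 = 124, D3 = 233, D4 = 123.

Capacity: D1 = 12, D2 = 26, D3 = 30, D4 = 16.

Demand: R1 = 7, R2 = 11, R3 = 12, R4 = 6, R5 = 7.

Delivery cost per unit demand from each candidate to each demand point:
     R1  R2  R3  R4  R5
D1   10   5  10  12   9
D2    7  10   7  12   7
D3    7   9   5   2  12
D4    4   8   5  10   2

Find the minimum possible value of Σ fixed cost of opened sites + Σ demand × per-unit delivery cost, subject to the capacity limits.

569

Open {D3, D4}; cheapest assignment that respects the capacities:
  D3 (cap 30, load 29): R2, R3, R4 — cost 11×9 + 12×5 + 6×2 = 171
  D4 (cap 16, load 14): R1, R5 — cost 7×4 + 7×2 = 42
  Shipping 213, fixed 356 → total 569.
  Any other capacity-feasible assignment to {D3, D4} ships for at least 213.
Compare {D2, D3}: its best feasible assignment gives total 626.
Compare {D1, D2, D4}: its best feasible assignment gives total 671.
Every other set of open sites that can feasibly serve all demand totals ≥ 626 even under its best assignment. Minimum: 569.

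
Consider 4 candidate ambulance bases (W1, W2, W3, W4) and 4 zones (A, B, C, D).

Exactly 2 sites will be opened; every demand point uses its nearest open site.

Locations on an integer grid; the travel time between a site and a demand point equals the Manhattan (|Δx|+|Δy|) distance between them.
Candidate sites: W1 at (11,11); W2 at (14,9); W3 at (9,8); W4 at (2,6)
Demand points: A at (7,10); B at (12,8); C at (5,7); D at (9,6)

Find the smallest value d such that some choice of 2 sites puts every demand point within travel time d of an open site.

4

Open {W3, W4}.
  Farthest demand point is A at travel time 4 (to W3); all others are ≤ 4.
With {W1, W3} the worst case is 5.
With {W2, W3} the worst case is 5.
No size-2 selection achieves below 4.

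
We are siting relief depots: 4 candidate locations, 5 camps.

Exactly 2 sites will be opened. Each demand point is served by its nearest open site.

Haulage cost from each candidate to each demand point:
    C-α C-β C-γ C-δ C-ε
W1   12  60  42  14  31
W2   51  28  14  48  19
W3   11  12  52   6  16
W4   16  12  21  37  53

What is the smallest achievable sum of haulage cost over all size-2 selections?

59

Open {W2, W3}.
  C-α→W3 11, C-β→W3 12, C-γ→W2 14, C-δ→W3 6, C-ε→W3 16  ⇒ total 59.
Compare {W3, W4}: total 66.
Compare {W1, W2}: total 87.
No size-2 selection does better; minimum is 59.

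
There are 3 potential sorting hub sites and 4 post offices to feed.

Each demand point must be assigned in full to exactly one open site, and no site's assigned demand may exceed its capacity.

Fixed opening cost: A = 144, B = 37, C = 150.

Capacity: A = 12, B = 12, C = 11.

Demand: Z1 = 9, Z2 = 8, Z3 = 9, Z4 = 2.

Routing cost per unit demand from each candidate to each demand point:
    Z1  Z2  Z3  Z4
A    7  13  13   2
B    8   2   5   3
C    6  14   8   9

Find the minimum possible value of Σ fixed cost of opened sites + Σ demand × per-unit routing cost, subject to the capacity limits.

486

Open {A, B, C}; cheapest assignment that respects the capacities:
  A (cap 12, load 11): Z1, Z4 — cost 9×7 + 2×2 = 67
  B (cap 12, load 8): Z2 — cost 8×2 = 16
  C (cap 11, load 9): Z3 — cost 9×8 = 72
  Shipping 155, fixed 331 → total 486.
  Any other capacity-feasible assignment to {A, B, C} ships for at least 155.
Total demand is 28 and no other set of sites has combined capacity ≥ 28, so {A, B, C} is the only feasible choice of open sites. Minimum: 486.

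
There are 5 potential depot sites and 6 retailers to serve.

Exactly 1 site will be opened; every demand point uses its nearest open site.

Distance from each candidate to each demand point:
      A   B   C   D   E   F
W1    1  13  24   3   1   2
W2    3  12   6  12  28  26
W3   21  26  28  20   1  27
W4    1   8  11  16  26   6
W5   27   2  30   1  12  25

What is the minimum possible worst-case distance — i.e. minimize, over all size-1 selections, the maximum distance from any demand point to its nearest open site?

Open {W1}.
  Farthest demand point is C at distance 24 (to W1); all others are ≤ 24.
With {W4} the worst case is 26.
With {W2} the worst case is 28.
No size-1 selection achieves below 24.

24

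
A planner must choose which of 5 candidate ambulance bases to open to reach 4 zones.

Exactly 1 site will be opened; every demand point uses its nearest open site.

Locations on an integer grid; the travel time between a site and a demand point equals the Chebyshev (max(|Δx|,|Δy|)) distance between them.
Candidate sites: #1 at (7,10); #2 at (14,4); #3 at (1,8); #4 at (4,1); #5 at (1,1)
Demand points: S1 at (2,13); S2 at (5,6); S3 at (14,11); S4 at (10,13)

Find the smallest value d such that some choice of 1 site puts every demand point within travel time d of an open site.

Open {#1}.
  Farthest demand point is S3 at travel time 7 (to #1); all others are ≤ 7.
With {#2} the worst case is 12.
With {#4} the worst case is 12.
No size-1 selection achieves below 7.

7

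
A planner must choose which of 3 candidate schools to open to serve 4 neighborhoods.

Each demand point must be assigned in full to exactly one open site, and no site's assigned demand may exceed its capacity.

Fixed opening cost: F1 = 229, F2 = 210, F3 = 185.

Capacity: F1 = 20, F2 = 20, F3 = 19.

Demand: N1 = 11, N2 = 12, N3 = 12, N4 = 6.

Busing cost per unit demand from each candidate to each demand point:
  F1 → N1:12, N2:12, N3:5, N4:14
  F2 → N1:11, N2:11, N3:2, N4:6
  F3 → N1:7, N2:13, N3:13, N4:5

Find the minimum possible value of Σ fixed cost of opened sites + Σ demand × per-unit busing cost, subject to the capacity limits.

899

Open {F1, F2, F3}; cheapest assignment that respects the capacities:
  F1 (cap 20, load 12): N2 — cost 12×12 = 144
  F2 (cap 20, load 12): N3 — cost 12×2 = 24
  F3 (cap 19, load 17): N1, N4 — cost 11×7 + 6×5 = 107
  Shipping 275, fixed 624 → total 899.
  Any other capacity-feasible assignment to {F1, F2, F3} ships for at least 275.
Total demand is 41 and no other set of sites has combined capacity ≥ 41, so {F1, F2, F3} is the only feasible choice of open sites. Minimum: 899.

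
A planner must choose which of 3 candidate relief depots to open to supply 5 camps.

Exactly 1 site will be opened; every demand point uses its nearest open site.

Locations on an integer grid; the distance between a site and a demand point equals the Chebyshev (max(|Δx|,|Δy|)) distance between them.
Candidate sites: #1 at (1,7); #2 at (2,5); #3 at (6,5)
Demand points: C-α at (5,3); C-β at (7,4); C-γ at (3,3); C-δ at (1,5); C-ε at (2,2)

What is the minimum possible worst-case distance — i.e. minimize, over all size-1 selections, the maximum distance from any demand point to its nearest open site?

5

Open {#2}.
  Farthest demand point is C-β at distance 5 (to #2); all others are ≤ 5.
With {#3} the worst case is 5.
With {#1} the worst case is 6.
No size-1 selection achieves below 5.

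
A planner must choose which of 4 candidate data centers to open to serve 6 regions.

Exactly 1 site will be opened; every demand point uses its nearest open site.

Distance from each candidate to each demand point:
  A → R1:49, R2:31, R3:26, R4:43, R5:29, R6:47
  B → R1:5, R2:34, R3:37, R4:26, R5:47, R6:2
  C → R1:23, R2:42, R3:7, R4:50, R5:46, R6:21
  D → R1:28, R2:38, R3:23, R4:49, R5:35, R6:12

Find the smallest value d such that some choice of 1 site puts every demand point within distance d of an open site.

Open {B}.
  Farthest demand point is R5 at distance 47 (to B); all others are ≤ 47.
With {A} the worst case is 49.
With {D} the worst case is 49.
No size-1 selection achieves below 47.

47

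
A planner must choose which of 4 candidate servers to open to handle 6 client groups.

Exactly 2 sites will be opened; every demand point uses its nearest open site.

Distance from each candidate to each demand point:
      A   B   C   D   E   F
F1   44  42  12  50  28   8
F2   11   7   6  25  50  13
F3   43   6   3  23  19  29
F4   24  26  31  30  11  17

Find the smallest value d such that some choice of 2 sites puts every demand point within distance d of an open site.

23

Open {F2, F3}.
  Farthest demand point is D at distance 23 (to F3); all others are ≤ 23.
With {F3, F4} the worst case is 24.
With {F2, F4} the worst case is 25.
No size-2 selection achieves below 23.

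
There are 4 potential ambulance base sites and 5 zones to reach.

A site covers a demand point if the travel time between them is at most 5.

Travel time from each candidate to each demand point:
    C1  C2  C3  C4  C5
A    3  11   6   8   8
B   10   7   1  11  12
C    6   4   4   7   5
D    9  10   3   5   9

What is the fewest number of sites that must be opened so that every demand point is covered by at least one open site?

Coverage sets (demand points within 5 of each site):
  A: {C1}
  B: {C3}
  C: {C2, C3, C5}
  D: {C3, C4}
No 2 sites suffice: every size-2 union leaves at least one demand point uncovered.
But {A, C, D} covers everything, so the minimum is 3.

3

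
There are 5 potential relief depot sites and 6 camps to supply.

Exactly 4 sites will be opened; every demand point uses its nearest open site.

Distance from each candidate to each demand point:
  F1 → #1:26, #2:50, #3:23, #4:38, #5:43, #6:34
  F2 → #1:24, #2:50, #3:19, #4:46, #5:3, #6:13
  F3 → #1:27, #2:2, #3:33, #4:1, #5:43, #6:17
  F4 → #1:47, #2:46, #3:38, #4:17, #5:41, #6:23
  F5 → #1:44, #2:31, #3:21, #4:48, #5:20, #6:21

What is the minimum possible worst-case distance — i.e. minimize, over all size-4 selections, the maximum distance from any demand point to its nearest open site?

Open {F1, F2, F3, F4}.
  Farthest demand point is #1 at distance 24 (to F2); all others are ≤ 24.
With {F1, F2, F3, F5} the worst case is 24.
With {F2, F3, F4, F5} the worst case is 24.
No size-4 selection achieves below 24.

24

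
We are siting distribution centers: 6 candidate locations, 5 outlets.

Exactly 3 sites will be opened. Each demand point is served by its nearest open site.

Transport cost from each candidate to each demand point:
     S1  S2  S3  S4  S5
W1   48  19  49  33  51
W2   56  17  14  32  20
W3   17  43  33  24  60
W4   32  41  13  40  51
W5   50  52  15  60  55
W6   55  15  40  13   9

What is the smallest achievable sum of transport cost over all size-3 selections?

Open {W3, W4, W6}.
  S1→W3 17, S2→W6 15, S3→W4 13, S4→W6 13, S5→W6 9  ⇒ total 67.
Compare {W2, W3, W6}: total 68.
Compare {W3, W5, W6}: total 69.
No size-3 selection does better; minimum is 67.

67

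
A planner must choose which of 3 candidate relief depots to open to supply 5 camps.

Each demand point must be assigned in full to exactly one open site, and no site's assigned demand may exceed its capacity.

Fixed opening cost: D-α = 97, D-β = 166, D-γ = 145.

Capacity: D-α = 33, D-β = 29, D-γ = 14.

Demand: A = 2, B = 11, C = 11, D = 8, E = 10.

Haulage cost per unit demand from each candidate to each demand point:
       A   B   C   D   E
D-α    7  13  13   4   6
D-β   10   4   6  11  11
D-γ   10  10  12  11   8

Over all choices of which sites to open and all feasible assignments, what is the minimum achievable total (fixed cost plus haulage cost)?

479

Open {D-α, D-β}; cheapest assignment that respects the capacities:
  D-α (cap 33, load 20): A, D, E — cost 2×7 + 8×4 + 10×6 = 106
  D-β (cap 29, load 22): B, C — cost 11×4 + 11×6 = 110
  Shipping 216, fixed 263 → total 479.
  Any other capacity-feasible assignment to {D-α, D-β} ships for at least 216.
Compare {D-α, D-γ}: its best feasible assignment gives total 601.
Compare {D-α, D-β, D-γ}: its best feasible assignment gives total 624.
Every other set of open sites that can feasibly serve all demand totals ≥ 601 even under its best assignment. Minimum: 479.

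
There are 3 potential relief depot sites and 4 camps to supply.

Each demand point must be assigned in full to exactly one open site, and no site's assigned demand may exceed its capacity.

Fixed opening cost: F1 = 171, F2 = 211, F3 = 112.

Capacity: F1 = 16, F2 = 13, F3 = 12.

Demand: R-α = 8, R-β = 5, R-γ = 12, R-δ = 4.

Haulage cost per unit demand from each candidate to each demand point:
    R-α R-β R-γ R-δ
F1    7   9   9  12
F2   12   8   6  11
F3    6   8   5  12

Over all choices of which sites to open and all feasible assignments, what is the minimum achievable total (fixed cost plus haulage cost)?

Open {F1, F2}; cheapest assignment that respects the capacities:
  F1 (cap 16, load 16): R-γ, R-δ — cost 12×9 + 4×12 = 156
  F2 (cap 13, load 13): R-α, R-β — cost 8×12 + 5×8 = 136
  Shipping 292, fixed 382 → total 674.
  Any other capacity-feasible assignment to {F1, F2} ships for at least 292.
Compare {F1, F2, F3}: its best feasible assignment gives total 694.
Every other set of open sites that can feasibly serve all demand totals ≥ 694 even under its best assignment. Minimum: 674.

674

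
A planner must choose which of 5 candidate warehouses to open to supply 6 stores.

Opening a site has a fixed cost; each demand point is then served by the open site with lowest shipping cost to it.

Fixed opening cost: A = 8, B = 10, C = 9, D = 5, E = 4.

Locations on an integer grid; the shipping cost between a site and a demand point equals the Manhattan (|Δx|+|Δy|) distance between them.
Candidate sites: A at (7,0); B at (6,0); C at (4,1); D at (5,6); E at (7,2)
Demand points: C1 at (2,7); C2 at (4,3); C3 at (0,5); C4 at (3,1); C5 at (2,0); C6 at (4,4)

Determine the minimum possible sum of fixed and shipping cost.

Open {C, D}: assign each demand point to its cheapest open site.
  C1→D 4, C2→C 2, C3→D 6, C4→C 1, C5→C 3, C6→C 3
  shipping cost 19, fixed 14 → total 33.
Compare {C}: shipping cost 25 + fixed 9 = 34.
Compare {C, D, E}: shipping cost 19 + fixed 18 = 37.
Compare {D}: shipping cost 33 + fixed 5 = 38.
All other subsets cost ≥ 34. Minimum total cost: 33.

33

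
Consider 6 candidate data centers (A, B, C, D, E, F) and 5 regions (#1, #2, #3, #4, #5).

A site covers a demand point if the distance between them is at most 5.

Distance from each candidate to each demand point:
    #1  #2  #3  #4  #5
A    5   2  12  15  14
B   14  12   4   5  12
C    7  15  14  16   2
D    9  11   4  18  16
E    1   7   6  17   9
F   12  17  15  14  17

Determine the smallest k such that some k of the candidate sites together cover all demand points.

Coverage sets (demand points within 5 of each site):
  A: {#1, #2}
  B: {#3, #4}
  C: {#5}
  D: {#3}
  E: {#1}
  F: {}
No 2 sites suffice: every size-2 union leaves at least one demand point uncovered.
But {A, B, C} covers everything, so the minimum is 3.

3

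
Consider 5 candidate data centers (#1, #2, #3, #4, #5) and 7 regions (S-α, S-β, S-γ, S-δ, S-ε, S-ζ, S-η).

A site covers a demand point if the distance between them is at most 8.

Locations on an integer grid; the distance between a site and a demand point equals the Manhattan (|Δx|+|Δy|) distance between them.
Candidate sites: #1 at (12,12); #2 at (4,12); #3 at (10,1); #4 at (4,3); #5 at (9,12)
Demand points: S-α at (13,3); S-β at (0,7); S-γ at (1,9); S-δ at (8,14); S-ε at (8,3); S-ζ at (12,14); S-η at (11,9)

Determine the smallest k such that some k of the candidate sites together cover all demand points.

Coverage sets (demand points within 8 of each site):
  #1: {S-δ, S-ζ, S-η}
  #2: {S-γ, S-δ}
  #3: {S-α, S-ε}
  #4: {S-β, S-ε}
  #5: {S-δ, S-ζ, S-η}
No 3 sites suffice: every size-3 union leaves at least one demand point uncovered.
But {#1, #2, #3, #4} covers everything, so the minimum is 4.

4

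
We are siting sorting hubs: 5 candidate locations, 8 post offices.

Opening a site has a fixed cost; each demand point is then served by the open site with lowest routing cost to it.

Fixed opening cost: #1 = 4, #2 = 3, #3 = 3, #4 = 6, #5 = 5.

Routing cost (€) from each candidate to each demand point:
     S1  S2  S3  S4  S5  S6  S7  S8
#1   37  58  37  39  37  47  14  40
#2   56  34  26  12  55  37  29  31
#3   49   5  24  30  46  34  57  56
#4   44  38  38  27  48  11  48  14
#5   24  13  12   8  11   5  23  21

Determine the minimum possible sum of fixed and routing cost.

Open {#1, #3, #4, #5}: assign each demand point to its cheapest open site.
  S1→#5 24, S2→#3 5, S3→#5 12, S4→#5 8, S5→#5 11, S6→#5 5, S7→#1 14, S8→#4 14
  routing cost 93, fixed 18 → total 111.
Compare {#1, #3, #5}: routing cost 100 + fixed 12 = 112.
Compare {#1, #2, #3, #4, #5}: routing cost 93 + fixed 21 = 114.
Compare {#1, #2, #3, #5}: routing cost 100 + fixed 15 = 115.
All other subsets cost ≥ 112. Minimum total cost: 111.

111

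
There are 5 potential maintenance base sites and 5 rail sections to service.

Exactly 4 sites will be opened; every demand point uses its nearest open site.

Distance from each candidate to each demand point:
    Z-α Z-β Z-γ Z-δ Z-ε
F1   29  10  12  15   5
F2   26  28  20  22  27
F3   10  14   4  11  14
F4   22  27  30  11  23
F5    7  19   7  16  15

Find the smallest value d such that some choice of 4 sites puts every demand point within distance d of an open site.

11

Open {F1, F2, F3, F4}.
  Farthest demand point is Z-δ at distance 11 (to F3); all others are ≤ 11.
With {F1, F2, F3, F5} the worst case is 11.
With {F1, F2, F4, F5} the worst case is 11.
No size-4 selection achieves below 11.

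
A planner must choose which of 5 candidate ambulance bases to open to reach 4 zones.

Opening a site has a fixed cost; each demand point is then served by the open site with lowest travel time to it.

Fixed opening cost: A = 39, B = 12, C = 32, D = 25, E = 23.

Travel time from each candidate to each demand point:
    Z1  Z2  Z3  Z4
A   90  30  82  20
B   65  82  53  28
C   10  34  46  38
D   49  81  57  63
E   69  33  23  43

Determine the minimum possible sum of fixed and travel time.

Open {C, E}: assign each demand point to its cheapest open site.
  Z1→C 10, Z2→E 33, Z3→E 23, Z4→C 38
  travel time 104, fixed 55 → total 159.
Compare {C}: travel time 128 + fixed 32 = 160.
Compare {B, C, E}: travel time 94 + fixed 67 = 161.
Compare {B, C}: travel time 118 + fixed 44 = 162.
All other subsets cost ≥ 160. Minimum total cost: 159.

159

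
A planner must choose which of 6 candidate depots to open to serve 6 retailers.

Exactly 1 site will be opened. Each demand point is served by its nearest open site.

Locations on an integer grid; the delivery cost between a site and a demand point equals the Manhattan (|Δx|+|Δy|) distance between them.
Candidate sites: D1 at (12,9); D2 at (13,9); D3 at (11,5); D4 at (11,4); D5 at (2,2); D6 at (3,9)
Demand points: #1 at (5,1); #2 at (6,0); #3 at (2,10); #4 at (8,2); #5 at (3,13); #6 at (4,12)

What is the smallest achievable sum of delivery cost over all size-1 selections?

Open {D6}.
  #1→D6 10, #2→D6 12, #3→D6 2, #4→D6 12, #5→D6 4, #6→D6 4  ⇒ total 44.
Compare {D5}: total 48.
Compare {D3}: total 70.
No size-1 selection does better; minimum is 44.

44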